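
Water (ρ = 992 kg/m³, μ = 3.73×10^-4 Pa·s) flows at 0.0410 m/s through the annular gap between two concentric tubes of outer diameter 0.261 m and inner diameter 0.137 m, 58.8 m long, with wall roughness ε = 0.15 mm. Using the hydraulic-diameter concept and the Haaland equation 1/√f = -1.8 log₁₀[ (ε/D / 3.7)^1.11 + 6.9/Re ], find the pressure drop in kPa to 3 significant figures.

Hydraulic diameter D_h = 4A/P = D_o - D_i = 0.261 - 0.137 = 0.124 m.
Re = ρVD_h/μ = 992·0.041·0.124/0.000373 = 1.352e+04.
ε/D_h = 0.00015/0.124 = 0.00121; Haaland gives 1/√f = -1.8 log₁₀[0.000135+0.00051] = 5.742, so f = 0.03033.
ΔP = f(L/D_h)(ρV²/2) = 0.03033·58.8/0.124·0.8338 = 11.99 Pa.
ΔP = 0.0120 kPa.

ΔP ≈ 0.0120 kPa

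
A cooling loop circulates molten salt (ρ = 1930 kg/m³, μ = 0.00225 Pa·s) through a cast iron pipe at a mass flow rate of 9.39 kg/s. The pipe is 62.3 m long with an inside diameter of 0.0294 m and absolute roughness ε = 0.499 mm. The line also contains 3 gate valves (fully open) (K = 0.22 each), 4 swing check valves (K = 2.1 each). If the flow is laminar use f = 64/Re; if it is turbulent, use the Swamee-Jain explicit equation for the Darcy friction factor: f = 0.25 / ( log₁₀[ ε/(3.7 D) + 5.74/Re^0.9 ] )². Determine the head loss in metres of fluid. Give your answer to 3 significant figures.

A = πD²/4 = π(0.0294)²/4 = 0.0006789 m²; mean velocity V = ṁ/(ρA) = 9.39/(1930 · 0.0006789) = 7.167 m/s.
Reynolds number Re = ρVD/μ = 1930 · 7.167 · 0.0294 / 0.00225 = 1.807e+05.
Re > 4000 → turbulent. Relative roughness ε/D = 0.000499/0.0294 = 0.017. Swamee-Jain: f = 0.25/(log₁₀[0.017/3.7 + 5.74/1.807e+05^0.9])² = 0.25/(log₁₀[0.00459 + 0.000107])² = 0.25/(-2.328)² = 0.04611.
Total minor-loss coefficient ΣK = 3·0.22 + 4·2.1 = 9.06.
ΔP = [f·L/D + ΣK]·(ρV²/2) = [0.04611·62.3/0.0294 + 9.06]·(1930·7.167²/2) = [97.71 + 9.06]·4.956e+04 = 5.292e+06 Pa.
Head loss h_f = ΔP/(ρg) = 5.292e+06/(1930·9.81) = 280 m.

h_f ≈ 280 m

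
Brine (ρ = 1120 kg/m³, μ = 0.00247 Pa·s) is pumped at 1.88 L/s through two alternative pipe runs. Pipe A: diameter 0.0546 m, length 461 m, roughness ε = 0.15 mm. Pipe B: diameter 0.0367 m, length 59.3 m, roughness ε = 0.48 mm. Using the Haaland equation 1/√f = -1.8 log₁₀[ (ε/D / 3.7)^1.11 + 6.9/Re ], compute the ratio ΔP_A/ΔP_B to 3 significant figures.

Pipe A: V = Q/A = 0.00188/0.002341 = 0.8029 m/s; Re = 1.988e+04; ε/D = 0.00275; Haaland → f = 0.0308; ΔP_A = f(L/D)(ρV²/2) = 9.39e+04 Pa.
Pipe B: V = Q/A = 0.00188/0.001058 = 1.777 m/s; Re = 2.957e+04; ε/D = 0.0131; Haaland → f = 0.04326; ΔP_B = f(L/D)(ρV²/2) = 1.236e+05 Pa.
ΔP_A/ΔP_B = 9.39e+04/1.236e+05 = 0.759.

ΔP_A/ΔP_B ≈ 0.759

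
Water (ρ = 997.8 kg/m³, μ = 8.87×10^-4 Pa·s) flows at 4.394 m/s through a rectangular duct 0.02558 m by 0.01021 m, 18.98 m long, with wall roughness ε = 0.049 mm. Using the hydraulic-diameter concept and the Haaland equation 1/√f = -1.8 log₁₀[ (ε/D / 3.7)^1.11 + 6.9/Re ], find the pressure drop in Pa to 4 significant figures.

ΔP ≈ 357700 Pa

Hydraulic diameter D_h = 4A/P = 4·(0.02558·0.01021)/(2·(0.02558+0.01021)) = 0.001045/0.07158 = 0.01459 m.
Re = ρVD_h/μ = 997.8·4.394·0.01459/0.000887 = 7.214e+04.
ε/D_h = 4.9e-05/0.01459 = 0.00336; Haaland gives 1/√f = -1.8 log₁₀[0.00042+9.56e-05] = 5.918, so f = 0.02855.
ΔP = f(L/D_h)(ρV²/2) = 0.02855·18.98/0.01459·9632 = 3.577e+05 Pa.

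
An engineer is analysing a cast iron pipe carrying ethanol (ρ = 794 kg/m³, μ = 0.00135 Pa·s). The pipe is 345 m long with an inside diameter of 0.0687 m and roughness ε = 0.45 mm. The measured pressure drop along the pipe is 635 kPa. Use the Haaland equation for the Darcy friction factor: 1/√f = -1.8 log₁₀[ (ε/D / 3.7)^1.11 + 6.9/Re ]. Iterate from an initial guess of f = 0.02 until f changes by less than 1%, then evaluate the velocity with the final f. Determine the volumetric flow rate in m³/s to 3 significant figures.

Q ≈ 0.0114 m³/s

Rearranging Darcy-Weisbach: V = √(2·ΔP·D/(f·L·ρ)). With ε/D = 0.00045/0.0687 = 0.00655, iterate starting from f = 0.02:
  f = 0.02 → V = √(2·6.35e+05·0.0687/(0.02·345·794)) = 3.991 m/s; Re = ρVD/μ = 1.612e+05; f → 0.03353
  f = 0.03353 → V = 3.082 m/s; Re = 1.245e+05; f → 0.03366
Converged (Δf/f < 1%). With the final f = 0.03366: V = √(2·6.35e+05·0.0687/(0.03366·345·794)) = 3.076 m/s.
Q = V·A = 3.076·(π/4·0.0687²) = 0.0114 m³/s = 0.0114 m³/s.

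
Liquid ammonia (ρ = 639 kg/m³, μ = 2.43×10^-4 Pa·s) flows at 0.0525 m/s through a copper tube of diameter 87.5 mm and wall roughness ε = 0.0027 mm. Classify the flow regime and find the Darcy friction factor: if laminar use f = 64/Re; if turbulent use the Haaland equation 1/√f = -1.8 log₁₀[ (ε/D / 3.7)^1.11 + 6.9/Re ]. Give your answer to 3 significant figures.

f ≈ 0.0294

Re = ρVD/μ = 639·0.0525·0.0875/0.000243 = 1.208e+04.
Re > 4000 → turbulent. ε/D = 2.7e-06/0.0875 = 3.09e-05; Haaland: 1/√f = -1.8 log₁₀[2.3e-06 + 0.000571] = 5.835, so f = 0.02937.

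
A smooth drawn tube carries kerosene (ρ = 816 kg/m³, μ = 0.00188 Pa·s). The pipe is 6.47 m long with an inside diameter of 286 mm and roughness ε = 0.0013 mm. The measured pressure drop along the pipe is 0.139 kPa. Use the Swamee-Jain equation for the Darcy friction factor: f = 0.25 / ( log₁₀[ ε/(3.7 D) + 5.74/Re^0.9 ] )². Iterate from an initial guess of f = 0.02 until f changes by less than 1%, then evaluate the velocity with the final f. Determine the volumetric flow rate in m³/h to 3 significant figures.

Q ≈ 215 m³/h

Rearranging Darcy-Weisbach: V = √(2·ΔP·D/(f·L·ρ)). With ε/D = 1.3e-06/0.286 = 4.55e-06, iterate starting from f = 0.02:
  f = 0.02 → V = √(2·139·0.286/(0.02·6.47·816)) = 0.8677 m/s; Re = ρVD/μ = 1.077e+05; f → 0.01762
  f = 0.01762 → V = 0.9246 m/s; Re = 1.148e+05; f → 0.01739
  f = 0.01739 → V = 0.9306 m/s; Re = 1.155e+05; f → 0.01737
Converged (Δf/f < 1%). With the final f = 0.01737: V = √(2·139·0.286/(0.01737·6.47·816)) = 0.9312 m/s.
Q = V·A = 0.9312·(π/4·0.286²) = 0.05982 m³/s = 215 m³/h.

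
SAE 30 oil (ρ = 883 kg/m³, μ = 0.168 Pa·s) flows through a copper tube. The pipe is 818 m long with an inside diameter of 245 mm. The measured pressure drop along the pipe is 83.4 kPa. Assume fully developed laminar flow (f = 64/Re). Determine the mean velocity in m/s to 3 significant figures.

For laminar flow, f = 64/Re with Re = ρVD/μ, so Darcy-Weisbach reduces to ΔP = 32μLV/D². Solving for V: V = ΔP·D²/(32μL) = 8.34e+04·(0.245)²/(32·0.168·818) = 1.138 m/s.
Check: Re = ρVD/μ = 883·1.138·0.245/0.168 = 1466 < 2300, so the laminar assumption holds.

V ≈ 1.14 m/s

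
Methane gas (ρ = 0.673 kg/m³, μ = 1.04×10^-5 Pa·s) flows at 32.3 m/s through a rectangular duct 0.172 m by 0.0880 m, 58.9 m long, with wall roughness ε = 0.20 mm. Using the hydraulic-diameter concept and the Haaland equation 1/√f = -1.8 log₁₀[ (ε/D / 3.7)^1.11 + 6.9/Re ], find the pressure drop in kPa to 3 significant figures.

ΔP ≈ 4.13 kPa

Hydraulic diameter D_h = 4A/P = 4·(0.172·0.088)/(2·(0.172+0.088)) = 0.06054/0.52 = 0.1164 m.
Re = ρVD_h/μ = 0.673·32.3·0.1164/1.04e-05 = 2.434e+05.
ε/D_h = 0.0002/0.1164 = 0.00172; Haaland gives 1/√f = -1.8 log₁₀[0.0002+2.84e-05] = 6.556, so f = 0.02327.
ΔP = f(L/D_h)(ρV²/2) = 0.02327·58.9/0.1164·351.1 = 4132 Pa.
ΔP = 4.13 kPa.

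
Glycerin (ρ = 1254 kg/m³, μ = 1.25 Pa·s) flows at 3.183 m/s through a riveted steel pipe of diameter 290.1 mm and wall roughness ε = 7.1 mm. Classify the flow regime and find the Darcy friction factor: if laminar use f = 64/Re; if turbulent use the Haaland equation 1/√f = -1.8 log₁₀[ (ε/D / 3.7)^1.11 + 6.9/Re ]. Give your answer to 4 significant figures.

Re = ρVD/μ = 1254·3.183·0.2901/1.25 = 926.3.
Re < 2300 → laminar, so f = 64/Re = 0.06909 (roughness is irrelevant in laminar flow).

f ≈ 0.06909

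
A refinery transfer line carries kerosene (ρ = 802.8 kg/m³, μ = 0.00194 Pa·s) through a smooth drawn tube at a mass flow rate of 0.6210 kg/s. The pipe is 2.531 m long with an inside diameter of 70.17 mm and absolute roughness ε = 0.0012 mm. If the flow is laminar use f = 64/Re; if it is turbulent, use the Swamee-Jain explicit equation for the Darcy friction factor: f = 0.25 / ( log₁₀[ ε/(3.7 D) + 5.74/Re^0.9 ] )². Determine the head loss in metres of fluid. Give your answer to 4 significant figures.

A = πD²/4 = π(0.07017)²/4 = 0.003867 m²; mean velocity V = ṁ/(ρA) = 0.621/(802.8 · 0.003867) = 0.2 m/s.
Reynolds number Re = ρVD/μ = 802.8 · 0.2 · 0.07017 / 0.00194 = 5808.
Re > 4000 → turbulent. Relative roughness ε/D = 1.2e-06/0.07017 = 1.71e-05. Swamee-Jain: f = 0.25/(log₁₀[1.71e-05/3.7 + 5.74/5808^0.9])² = 0.25/(log₁₀[4.62e-06 + 0.00235])² = 0.25/(-2.628)² = 0.0362.
Darcy-Weisbach: ΔP = f(L/D)(ρV²/2) = 0.0362·(2.531/0.07017)·(802.8·0.2²/2) = 0.0362·36.07·16.06 = 20.97 Pa.
Head loss h_f = ΔP/(ρg) = 20.97/(802.8·9.81) = 0.002663 m.

h_f ≈ 0.002663 m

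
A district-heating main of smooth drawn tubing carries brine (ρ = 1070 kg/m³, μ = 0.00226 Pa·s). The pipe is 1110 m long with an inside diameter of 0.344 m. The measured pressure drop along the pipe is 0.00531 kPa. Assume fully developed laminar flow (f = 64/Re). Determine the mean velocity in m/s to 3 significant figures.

For laminar flow, f = 64/Re with Re = ρVD/μ, so Darcy-Weisbach reduces to ΔP = 32μLV/D². Solving for V: V = ΔP·D²/(32μL) = 5.31·(0.344)²/(32·0.00226·1110) = 0.007828 m/s.
Check: Re = ρVD/μ = 1070·0.007828·0.344/0.00226 = 1275 < 2300, so the laminar assumption holds.

V ≈ 0.00783 m/s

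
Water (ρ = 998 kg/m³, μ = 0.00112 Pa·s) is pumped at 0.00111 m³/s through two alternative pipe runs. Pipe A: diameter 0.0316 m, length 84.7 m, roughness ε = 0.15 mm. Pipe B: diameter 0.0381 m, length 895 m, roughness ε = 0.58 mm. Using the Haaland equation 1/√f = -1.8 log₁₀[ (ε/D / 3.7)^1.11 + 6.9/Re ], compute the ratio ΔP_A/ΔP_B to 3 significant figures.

Pipe A: V = Q/A = 0.00111/0.0007843 = 1.415 m/s; Re = 3.985e+04; ε/D = 0.00475; Haaland → f = 0.03207; ΔP_A = f(L/D)(ρV²/2) = 8.591e+04 Pa.
Pipe B: V = Q/A = 0.00111/0.00114 = 0.9736 m/s; Re = 3.305e+04; ε/D = 0.0152; Haaland → f = 0.04532; ΔP_B = f(L/D)(ρV²/2) = 5.036e+05 Pa.
ΔP_A/ΔP_B = 8.591e+04/5.036e+05 = 0.171.

ΔP_A/ΔP_B ≈ 0.171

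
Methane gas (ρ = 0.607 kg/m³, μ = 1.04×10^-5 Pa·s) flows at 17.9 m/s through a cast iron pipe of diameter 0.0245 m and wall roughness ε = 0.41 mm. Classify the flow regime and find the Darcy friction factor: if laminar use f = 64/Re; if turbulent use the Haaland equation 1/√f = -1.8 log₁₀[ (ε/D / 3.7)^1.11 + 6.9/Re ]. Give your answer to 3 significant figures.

f ≈ 0.0472

Re = ρVD/μ = 0.607·17.9·0.0245/1.04e-05 = 2.56e+04.
Re > 4000 → turbulent. ε/D = 0.00041/0.0245 = 0.0167; Haaland: 1/√f = -1.8 log₁₀[0.0025 + 0.00027] = 4.604, so f = 0.04717.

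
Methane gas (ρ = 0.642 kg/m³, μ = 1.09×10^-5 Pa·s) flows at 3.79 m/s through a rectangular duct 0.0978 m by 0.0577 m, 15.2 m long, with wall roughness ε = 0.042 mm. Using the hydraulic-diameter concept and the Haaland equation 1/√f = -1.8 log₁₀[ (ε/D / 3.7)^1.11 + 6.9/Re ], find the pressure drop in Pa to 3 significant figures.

Hydraulic diameter D_h = 4A/P = 4·(0.0978·0.0577)/(2·(0.0978+0.0577)) = 0.02257/0.311 = 0.07258 m.
Re = ρVD_h/μ = 0.642·3.79·0.07258/1.09e-05 = 1.62e+04.
ε/D_h = 4.2e-05/0.07258 = 0.000579; Haaland gives 1/√f = -1.8 log₁₀[5.96e-05+0.000426] = 5.965, so f = 0.02811.
ΔP = f(L/D_h)(ρV²/2) = 0.02811·15.2/0.07258·4.611 = 27.14 Pa.

ΔP ≈ 27.1 Pa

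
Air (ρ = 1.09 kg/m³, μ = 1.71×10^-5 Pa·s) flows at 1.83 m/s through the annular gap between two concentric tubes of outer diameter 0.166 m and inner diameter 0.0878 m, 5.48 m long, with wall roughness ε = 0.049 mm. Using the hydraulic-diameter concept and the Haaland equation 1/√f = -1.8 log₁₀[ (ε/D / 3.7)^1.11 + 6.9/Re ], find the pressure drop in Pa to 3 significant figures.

Hydraulic diameter D_h = 4A/P = D_o - D_i = 0.166 - 0.0878 = 0.0782 m.
Re = ρVD_h/μ = 1.09·1.83·0.0782/1.71e-05 = 9122.
ε/D_h = 4.9e-05/0.0782 = 0.000627; Haaland gives 1/√f = -1.8 log₁₀[6.52e-05+0.000756] = 5.554, so f = 0.03242.
ΔP = f(L/D_h)(ρV²/2) = 0.03242·5.48/0.0782·1.825 = 4.147 Pa.

ΔP ≈ 4.15 Pa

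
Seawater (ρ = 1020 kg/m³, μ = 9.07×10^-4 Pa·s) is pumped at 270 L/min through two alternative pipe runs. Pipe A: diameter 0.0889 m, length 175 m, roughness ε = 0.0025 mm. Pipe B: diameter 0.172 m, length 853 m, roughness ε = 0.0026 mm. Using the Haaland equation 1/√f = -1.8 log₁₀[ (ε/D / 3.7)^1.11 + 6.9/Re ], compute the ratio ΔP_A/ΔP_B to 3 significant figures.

Pipe A: V = Q/A = 0.0045/0.006207 = 0.725 m/s; Re = 7.248e+04; ε/D = 2.81e-05; Haaland → f = 0.01918; ΔP_A = f(L/D)(ρV²/2) = 1.012e+04 Pa.
Pipe B: V = Q/A = 0.0045/0.02324 = 0.1937 m/s; Re = 3.746e+04; ε/D = 1.51e-05; Haaland → f = 0.02216; ΔP_B = f(L/D)(ρV²/2) = 2102 Pa.
ΔP_A/ΔP_B = 1.012e+04/2102 = 4.81.

ΔP_A/ΔP_B ≈ 4.81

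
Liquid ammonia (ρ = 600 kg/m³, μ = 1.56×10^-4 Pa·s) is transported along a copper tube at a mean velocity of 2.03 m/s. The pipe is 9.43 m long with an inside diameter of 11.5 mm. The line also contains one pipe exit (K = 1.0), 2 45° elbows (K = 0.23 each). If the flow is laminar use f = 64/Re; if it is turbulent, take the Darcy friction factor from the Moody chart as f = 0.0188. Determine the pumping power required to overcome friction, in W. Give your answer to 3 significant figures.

Reynolds number Re = ρVD/μ = 600 · 2.03 · 0.0115 / 0.000156 = 8.979e+04.
Re > 4000 → turbulent; use the Moody-chart value f = 0.0188.
Total minor-loss coefficient ΣK = 1·1 + 2·0.23 = 1.46.
ΔP = [f·L/D + ΣK]·(ρV²/2) = [0.0188·9.43/0.0115 + 1.46]·(600·2.03²/2) = [15.42 + 1.46]·1236 = 2.086e+04 Pa.
Q = V·A = 2.03·0.0001039 = 0.0002109 m³/s.
Pumping power P = QΔP = 0.0002109·2.086e+04 = 4.399 W = 4.40 W.

P ≈ 4.40 W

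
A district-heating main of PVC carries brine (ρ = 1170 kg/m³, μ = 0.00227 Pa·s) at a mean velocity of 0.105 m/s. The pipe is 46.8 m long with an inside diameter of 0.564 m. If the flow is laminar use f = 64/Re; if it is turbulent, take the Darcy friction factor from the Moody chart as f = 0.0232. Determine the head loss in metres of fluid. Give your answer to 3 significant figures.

Reynolds number Re = ρVD/μ = 1170 · 0.105 · 0.564 / 0.00227 = 3.052e+04.
Re > 4000 → turbulent; use the Moody-chart value f = 0.0232.
Darcy-Weisbach: ΔP = f(L/D)(ρV²/2) = 0.0232·(46.8/0.564)·(1170·0.105²/2) = 0.0232·82.98·6.45 = 12.42 Pa.
Head loss h_f = ΔP/(ρg) = 12.42/(1170·9.81) = 0.00108 m.

h_f ≈ 0.00108 m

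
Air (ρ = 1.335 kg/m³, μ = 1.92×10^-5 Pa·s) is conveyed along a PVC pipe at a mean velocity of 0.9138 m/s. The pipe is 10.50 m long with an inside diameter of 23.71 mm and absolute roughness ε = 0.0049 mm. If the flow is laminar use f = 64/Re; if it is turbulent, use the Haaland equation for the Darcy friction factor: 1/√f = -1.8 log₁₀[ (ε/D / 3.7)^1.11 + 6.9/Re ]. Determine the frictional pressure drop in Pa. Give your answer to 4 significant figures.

Reynolds number Re = ρVD/μ = 1.335 · 0.9138 · 0.02371 / 1.92e-05 = 1506.
Re < 2300 → laminar flow, so f = 64/Re = 64/1506 = 0.04248 (the turbulent correlation is not needed).
Darcy-Weisbach: ΔP = f(L/D)(ρV²/2) = 0.04248·(10.5/0.02371)·(1.335·0.9138²/2) = 0.04248·442.9·0.5574 = 10.49 Pa.

ΔP ≈ 10.49 Pa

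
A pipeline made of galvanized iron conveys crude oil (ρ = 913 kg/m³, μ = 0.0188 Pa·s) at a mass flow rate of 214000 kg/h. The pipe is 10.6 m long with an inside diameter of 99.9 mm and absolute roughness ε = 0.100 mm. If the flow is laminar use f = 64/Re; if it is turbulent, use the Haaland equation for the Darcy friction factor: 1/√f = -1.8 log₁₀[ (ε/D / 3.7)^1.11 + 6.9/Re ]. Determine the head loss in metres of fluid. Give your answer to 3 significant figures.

h_f ≈ 9.13 m

ṁ = 214000 kg/h = 214000/3600 = 59.44 kg/s.
A = πD²/4 = π(0.0999)²/4 = 0.007838 m²; mean velocity V = ṁ/(ρA) = 59.44/(913 · 0.007838) = 8.307 m/s.
Reynolds number Re = ρVD/μ = 913 · 8.307 · 0.0999 / 0.0188 = 4.03e+04.
Re > 4000 → turbulent. Relative roughness ε/D = 0.0001/0.0999 = 0.001. Haaland: 1/√f = -1.8 log₁₀[(0.001/3.7)^1.11 + 6.9/4.03e+04] = -1.8 log₁₀[0.00011 + 0.000171] = 6.393, so f = 0.02447.
Darcy-Weisbach: ΔP = f(L/D)(ρV²/2) = 0.02447·(10.6/0.0999)·(913·8.307²/2) = 0.02447·106.1·3.15e+04 = 8.178e+04 Pa.
Head loss h_f = ΔP/(ρg) = 8.178e+04/(913·9.81) = 9.13 m.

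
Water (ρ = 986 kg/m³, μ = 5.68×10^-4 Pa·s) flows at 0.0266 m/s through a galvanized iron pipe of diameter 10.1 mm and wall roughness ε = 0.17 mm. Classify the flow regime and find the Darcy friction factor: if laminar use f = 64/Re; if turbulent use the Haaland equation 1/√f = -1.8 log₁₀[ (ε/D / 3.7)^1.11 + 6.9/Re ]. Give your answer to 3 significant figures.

Re = ρVD/μ = 986·0.0266·0.0101/0.000568 = 466.4.
Re < 2300 → laminar, so f = 64/Re = 0.1372 (roughness is irrelevant in laminar flow).

f ≈ 0.137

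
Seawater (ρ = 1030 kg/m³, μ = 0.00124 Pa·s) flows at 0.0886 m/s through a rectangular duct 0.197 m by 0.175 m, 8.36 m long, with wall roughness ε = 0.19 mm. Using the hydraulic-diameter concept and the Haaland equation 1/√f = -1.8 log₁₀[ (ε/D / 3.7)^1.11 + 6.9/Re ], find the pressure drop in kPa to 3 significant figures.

ΔP ≈ 0.00547 kPa

Hydraulic diameter D_h = 4A/P = 4·(0.197·0.175)/(2·(0.197+0.175)) = 0.1379/0.744 = 0.1853 m.
Re = ρVD_h/μ = 1030·0.0886·0.1853/0.00124 = 1.364e+04.
ε/D_h = 0.00019/0.1853 = 0.00103; Haaland gives 1/√f = -1.8 log₁₀[0.000113+0.000506] = 5.776, so f = 0.02998.
ΔP = f(L/D_h)(ρV²/2) = 0.02998·8.36/0.1853·4.043 = 5.466 Pa.
ΔP = 0.00547 kPa.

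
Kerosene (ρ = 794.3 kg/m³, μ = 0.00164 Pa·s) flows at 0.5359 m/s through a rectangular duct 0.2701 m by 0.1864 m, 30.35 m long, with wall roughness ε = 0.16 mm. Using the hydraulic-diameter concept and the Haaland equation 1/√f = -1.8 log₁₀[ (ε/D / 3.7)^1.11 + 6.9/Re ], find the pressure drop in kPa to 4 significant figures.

Hydraulic diameter D_h = 4A/P = 4·(0.2701·0.1864)/(2·(0.2701+0.1864)) = 0.2014/0.913 = 0.2206 m.
Re = ρVD_h/μ = 794.3·0.5359·0.2206/0.00164 = 5.725e+04.
ε/D_h = 0.00016/0.2206 = 0.000725; Haaland gives 1/√f = -1.8 log₁₀[7.67e-05+0.000121] = 6.669, so f = 0.02248.
ΔP = f(L/D_h)(ρV²/2) = 0.02248·30.35/0.2206·114.1 = 352.8 Pa.
ΔP = 0.3528 kPa.

ΔP ≈ 0.3528 kPa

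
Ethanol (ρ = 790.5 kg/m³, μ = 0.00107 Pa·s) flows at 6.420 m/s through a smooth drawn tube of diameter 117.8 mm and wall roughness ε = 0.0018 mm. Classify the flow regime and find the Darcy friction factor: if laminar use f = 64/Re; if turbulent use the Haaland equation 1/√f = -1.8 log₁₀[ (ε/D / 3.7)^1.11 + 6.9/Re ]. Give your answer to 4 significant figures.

f ≈ 0.01300

Re = ρVD/μ = 790.5·6.42·0.1178/0.00107 = 5.587e+05.
Re > 4000 → turbulent. ε/D = 1.8e-06/0.1178 = 1.53e-05; Haaland: 1/√f = -1.8 log₁₀[1.06e-06 + 1.23e-05] = 8.771, so f = 0.013.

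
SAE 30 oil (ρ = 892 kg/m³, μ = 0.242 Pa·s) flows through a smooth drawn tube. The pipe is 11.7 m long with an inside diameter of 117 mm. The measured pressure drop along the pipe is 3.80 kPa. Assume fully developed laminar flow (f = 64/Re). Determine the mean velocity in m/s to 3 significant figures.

V ≈ 0.574 m/s

For laminar flow, f = 64/Re with Re = ρVD/μ, so Darcy-Weisbach reduces to ΔP = 32μLV/D². Solving for V: V = ΔP·D²/(32μL) = 3800·(0.117)²/(32·0.242·11.7) = 0.5741 m/s.
Check: Re = ρVD/μ = 892·0.5741·0.117/0.242 = 247.6 < 2300, so the laminar assumption holds.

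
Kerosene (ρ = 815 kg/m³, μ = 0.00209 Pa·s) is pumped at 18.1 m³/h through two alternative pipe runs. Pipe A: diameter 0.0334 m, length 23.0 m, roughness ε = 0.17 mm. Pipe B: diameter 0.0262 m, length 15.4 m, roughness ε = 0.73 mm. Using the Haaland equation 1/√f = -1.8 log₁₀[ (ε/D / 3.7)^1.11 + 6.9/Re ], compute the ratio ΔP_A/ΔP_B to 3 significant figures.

ΔP_A/ΔP_B ≈ 0.252

Pipe A: V = Q/A = 0.005028/0.0008762 = 5.738 m/s; Re = 7.474e+04; ε/D = 0.00509; Haaland → f = 0.03171; ΔP_A = f(L/D)(ρV²/2) = 2.93e+05 Pa.
Pipe B: V = Q/A = 0.005028/0.0005391 = 9.326 m/s; Re = 9.528e+04; ε/D = 0.0279; Haaland → f = 0.05591; ΔP_B = f(L/D)(ρV²/2) = 1.165e+06 Pa.
ΔP_A/ΔP_B = 2.93e+05/1.165e+06 = 0.252.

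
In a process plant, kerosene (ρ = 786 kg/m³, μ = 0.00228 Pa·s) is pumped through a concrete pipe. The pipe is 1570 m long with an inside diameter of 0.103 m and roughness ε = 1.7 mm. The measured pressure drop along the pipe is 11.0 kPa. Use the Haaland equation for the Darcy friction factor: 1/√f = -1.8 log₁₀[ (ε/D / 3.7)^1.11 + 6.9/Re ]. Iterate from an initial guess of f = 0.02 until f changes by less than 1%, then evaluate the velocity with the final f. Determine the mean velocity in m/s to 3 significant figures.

V ≈ 0.190 m/s

Rearranging Darcy-Weisbach: V = √(2·ΔP·D/(f·L·ρ)). With ε/D = 0.0017/0.103 = 0.0165, iterate starting from f = 0.02:
  f = 0.02 → V = √(2·1.1e+04·0.103/(0.02·1570·786)) = 0.303 m/s; Re = ρVD/μ = 1.076e+04; f → 0.04905
  f = 0.04905 → V = 0.1935 m/s; Re = 6870; f → 0.05098
  f = 0.05098 → V = 0.1898 m/s; Re = 6739; f → 0.05108
Converged (Δf/f < 1%). With the final f = 0.05108: V = √(2·1.1e+04·0.103/(0.05108·1570·786)) = 0.1896 m/s.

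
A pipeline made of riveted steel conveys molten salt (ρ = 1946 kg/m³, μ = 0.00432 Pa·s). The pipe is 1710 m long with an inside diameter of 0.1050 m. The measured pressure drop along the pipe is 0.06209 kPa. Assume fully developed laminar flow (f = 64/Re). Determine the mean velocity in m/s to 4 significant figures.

For laminar flow, f = 64/Re with Re = ρVD/μ, so Darcy-Weisbach reduces to ΔP = 32μLV/D². Solving for V: V = ΔP·D²/(32μL) = 62.09·(0.105)²/(32·0.00432·1710) = 0.002896 m/s.
Check: Re = ρVD/μ = 1946·0.002896·0.105/0.00432 = 137 < 2300, so the laminar assumption holds.

V ≈ 0.002896 m/s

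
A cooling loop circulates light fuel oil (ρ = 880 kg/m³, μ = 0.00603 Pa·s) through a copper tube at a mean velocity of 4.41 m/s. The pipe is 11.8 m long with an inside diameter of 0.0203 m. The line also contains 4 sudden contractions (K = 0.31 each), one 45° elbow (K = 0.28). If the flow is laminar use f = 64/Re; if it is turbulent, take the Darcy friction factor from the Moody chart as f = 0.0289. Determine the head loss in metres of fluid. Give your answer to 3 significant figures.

h_f ≈ 18.2 m

Reynolds number Re = ρVD/μ = 880 · 4.41 · 0.0203 / 0.00603 = 1.306e+04.
Re > 4000 → turbulent; use the Moody-chart value f = 0.0289.
Total minor-loss coefficient ΣK = 4·0.31 + 1·0.28 = 1.52.
ΔP = [f·L/D + ΣK]·(ρV²/2) = [0.0289·11.8/0.0203 + 1.52]·(880·4.41²/2) = [16.8 + 1.52]·8557 = 1.568e+05 Pa.
Head loss h_f = ΔP/(ρg) = 1.568e+05/(880·9.81) = 18.2 m.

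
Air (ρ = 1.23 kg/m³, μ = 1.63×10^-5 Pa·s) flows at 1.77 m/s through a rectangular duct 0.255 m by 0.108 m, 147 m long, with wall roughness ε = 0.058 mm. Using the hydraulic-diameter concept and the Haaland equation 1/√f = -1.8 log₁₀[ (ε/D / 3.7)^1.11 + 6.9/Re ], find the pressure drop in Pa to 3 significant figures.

Hydraulic diameter D_h = 4A/P = 4·(0.255·0.108)/(2·(0.255+0.108)) = 0.1102/0.726 = 0.1517 m.
Re = ρVD_h/μ = 1.23·1.77·0.1517/1.63e-05 = 2.027e+04.
ε/D_h = 5.8e-05/0.1517 = 0.000382; Haaland gives 1/√f = -1.8 log₁₀[3.76e-05+0.00034] = 6.16, so f = 0.02635.
ΔP = f(L/D_h)(ρV²/2) = 0.02635·147/0.1517·1.927 = 49.19 Pa.

ΔP ≈ 49.2 Pa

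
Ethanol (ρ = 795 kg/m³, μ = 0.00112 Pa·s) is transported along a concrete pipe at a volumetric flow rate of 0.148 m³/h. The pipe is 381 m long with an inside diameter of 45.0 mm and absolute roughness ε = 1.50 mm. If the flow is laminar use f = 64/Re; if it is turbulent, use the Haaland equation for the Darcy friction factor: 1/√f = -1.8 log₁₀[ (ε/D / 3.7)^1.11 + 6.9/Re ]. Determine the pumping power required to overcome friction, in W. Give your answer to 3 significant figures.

Q = 0.148 m³/h = 0.148/3600 = 4.111e-05 m³/s.
Cross-sectional area A = πD²/4 = π(0.045)²/4 = 0.00159 m²; mean velocity V = Q/A = 4.111e-05/0.00159 = 0.02585 m/s.
Reynolds number Re = ρVD/μ = 795 · 0.02585 · 0.045 / 0.00112 = 825.7.
Re < 2300 → laminar flow, so f = 64/Re = 64/825.7 = 0.07751 (the turbulent correlation is not needed).
Darcy-Weisbach: ΔP = f(L/D)(ρV²/2) = 0.07751·(381/0.045)·(795·0.02585²/2) = 0.07751·8467·0.2656 = 174.3 Pa.
Pumping power P = QΔP = 4.111e-05·174.3 = 0.007166 W = 0.00717 W.

P ≈ 0.00717 W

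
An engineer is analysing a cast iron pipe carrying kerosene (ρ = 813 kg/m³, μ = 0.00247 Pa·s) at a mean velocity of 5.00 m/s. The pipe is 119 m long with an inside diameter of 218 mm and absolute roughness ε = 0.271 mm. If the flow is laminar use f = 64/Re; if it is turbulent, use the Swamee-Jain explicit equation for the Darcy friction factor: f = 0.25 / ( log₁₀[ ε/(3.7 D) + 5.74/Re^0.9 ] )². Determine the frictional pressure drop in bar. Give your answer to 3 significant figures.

Reynolds number Re = ρVD/μ = 813 · 5 · 0.218 / 0.00247 = 3.588e+05.
Re > 4000 → turbulent. Relative roughness ε/D = 0.000271/0.218 = 0.00124. Swamee-Jain: f = 0.25/(log₁₀[0.00124/3.7 + 5.74/3.588e+05^0.9])² = 0.25/(log₁₀[0.000336 + 5.75e-05])² = 0.25/(-3.405)² = 0.02156.
Darcy-Weisbach: ΔP = f(L/D)(ρV²/2) = 0.02156·(119/0.218)·(813·5²/2) = 0.02156·545.9·1.016e+04 = 1.196e+05 Pa.
ΔP = 1.196e+05 Pa = 1.20 bar.

ΔP ≈ 1.20 bar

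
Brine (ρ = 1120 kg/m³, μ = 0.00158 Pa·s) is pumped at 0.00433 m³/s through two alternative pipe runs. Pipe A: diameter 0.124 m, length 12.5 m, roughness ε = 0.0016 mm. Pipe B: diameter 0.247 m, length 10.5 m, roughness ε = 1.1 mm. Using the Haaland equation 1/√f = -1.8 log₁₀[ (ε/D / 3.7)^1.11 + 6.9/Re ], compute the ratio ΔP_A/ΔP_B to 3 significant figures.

ΔP_A/ΔP_B ≈ 25.0

Pipe A: V = Q/A = 0.00433/0.01208 = 0.3586 m/s; Re = 3.152e+04; ε/D = 1.29e-05; Haaland → f = 0.02307; ΔP_A = f(L/D)(ρV²/2) = 167.4 Pa.
Pipe B: V = Q/A = 0.00433/0.04792 = 0.09037 m/s; Re = 1.582e+04; ε/D = 0.00445; Haaland → f = 0.0344; ΔP_B = f(L/D)(ρV²/2) = 6.687 Pa.
ΔP_A/ΔP_B = 167.4/6.687 = 25.0.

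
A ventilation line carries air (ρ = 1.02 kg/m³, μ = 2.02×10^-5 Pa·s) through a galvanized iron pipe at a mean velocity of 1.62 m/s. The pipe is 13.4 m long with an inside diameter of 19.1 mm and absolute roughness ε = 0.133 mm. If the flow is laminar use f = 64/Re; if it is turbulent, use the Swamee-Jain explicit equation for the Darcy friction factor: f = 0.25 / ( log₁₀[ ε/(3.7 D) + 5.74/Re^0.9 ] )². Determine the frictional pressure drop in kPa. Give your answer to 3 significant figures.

ΔP ≈ 0.0385 kPa

Reynolds number Re = ρVD/μ = 1.02 · 1.62 · 0.0191 / 2.02e-05 = 1562.
Re < 2300 → laminar flow, so f = 64/Re = 64/1562 = 0.04096 (the turbulent correlation is not needed).
Darcy-Weisbach: ΔP = f(L/D)(ρV²/2) = 0.04096·(13.4/0.0191)·(1.02·1.62²/2) = 0.04096·701.6·1.338 = 38.46 Pa.
ΔP = 38.46 Pa = 0.0385 kPa.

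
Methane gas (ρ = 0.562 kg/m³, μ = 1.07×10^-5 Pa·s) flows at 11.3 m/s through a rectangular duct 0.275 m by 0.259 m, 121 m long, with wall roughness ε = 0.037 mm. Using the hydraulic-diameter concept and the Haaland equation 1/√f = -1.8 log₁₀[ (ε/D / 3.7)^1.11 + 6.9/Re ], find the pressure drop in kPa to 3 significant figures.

ΔP ≈ 0.278 kPa

Hydraulic diameter D_h = 4A/P = 4·(0.275·0.259)/(2·(0.275+0.259)) = 0.2849/1.068 = 0.2668 m.
Re = ρVD_h/μ = 0.562·11.3·0.2668/1.07e-05 = 1.583e+05.
ε/D_h = 3.7e-05/0.2668 = 0.000139; Haaland gives 1/√f = -1.8 log₁₀[1.22e-05+4.36e-05] = 7.656, so f = 0.01706.
ΔP = f(L/D_h)(ρV²/2) = 0.01706·121/0.2668·35.88 = 277.7 Pa.
ΔP = 0.278 kPa.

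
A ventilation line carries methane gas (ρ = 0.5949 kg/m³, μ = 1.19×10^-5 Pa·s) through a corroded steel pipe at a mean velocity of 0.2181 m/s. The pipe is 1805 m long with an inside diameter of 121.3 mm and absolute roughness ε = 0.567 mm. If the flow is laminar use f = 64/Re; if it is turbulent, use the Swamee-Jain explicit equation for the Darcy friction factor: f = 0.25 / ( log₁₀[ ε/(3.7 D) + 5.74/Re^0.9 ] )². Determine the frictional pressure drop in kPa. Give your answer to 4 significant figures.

Reynolds number Re = ρVD/μ = 0.5949 · 0.2181 · 0.1213 / 1.19e-05 = 1323.
Re < 2300 → laminar flow, so f = 64/Re = 64/1323 = 0.04839 (the turbulent correlation is not needed).
Darcy-Weisbach: ΔP = f(L/D)(ρV²/2) = 0.04839·(1805/0.1213)·(0.5949·0.2181²/2) = 0.04839·1.488e+04·0.01415 = 10.19 Pa.
ΔP = 10.19 Pa = 0.01019 kPa.

ΔP ≈ 0.01019 kPa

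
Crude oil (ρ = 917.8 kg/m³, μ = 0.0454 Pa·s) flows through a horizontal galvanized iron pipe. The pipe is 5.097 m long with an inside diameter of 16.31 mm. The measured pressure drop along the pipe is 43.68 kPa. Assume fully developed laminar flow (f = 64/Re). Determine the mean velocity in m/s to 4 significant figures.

For laminar flow, f = 64/Re with Re = ρVD/μ, so Darcy-Weisbach reduces to ΔP = 32μLV/D². Solving for V: V = ΔP·D²/(32μL) = 4.368e+04·(0.01631)²/(32·0.0454·5.097) = 1.569 m/s.
Check: Re = ρVD/μ = 917.8·1.569·0.01631/0.0454 = 517.4 < 2300, so the laminar assumption holds.

V ≈ 1.569 m/s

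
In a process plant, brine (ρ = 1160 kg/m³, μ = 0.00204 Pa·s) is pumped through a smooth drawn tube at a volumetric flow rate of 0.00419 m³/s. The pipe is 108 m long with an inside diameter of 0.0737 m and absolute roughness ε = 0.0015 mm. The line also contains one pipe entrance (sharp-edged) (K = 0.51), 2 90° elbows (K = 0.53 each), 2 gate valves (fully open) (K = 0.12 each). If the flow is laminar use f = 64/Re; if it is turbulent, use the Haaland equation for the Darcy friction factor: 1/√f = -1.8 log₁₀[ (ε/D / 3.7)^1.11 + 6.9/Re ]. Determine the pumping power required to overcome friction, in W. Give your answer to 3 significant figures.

P ≈ 78.8 W

Cross-sectional area A = πD²/4 = π(0.0737)²/4 = 0.004266 m²; mean velocity V = Q/A = 0.00419/0.004266 = 0.9822 m/s.
Reynolds number Re = ρVD/μ = 1160 · 0.9822 · 0.0737 / 0.00204 = 4.116e+04.
Re > 4000 → turbulent. Relative roughness ε/D = 1.5e-06/0.0737 = 2.04e-05. Haaland: 1/√f = -1.8 log₁₀[(2.04e-05/3.7)^1.11 + 6.9/4.116e+04] = -1.8 log₁₀[1.45e-06 + 0.000168] = 6.789, so f = 0.02169.
Total minor-loss coefficient ΣK = 1·0.51 + 2·0.53 + 2·0.12 = 1.81.
ΔP = [f·L/D + ΣK]·(ρV²/2) = [0.02169·108/0.0737 + 1.81]·(1160·0.9822²/2) = [31.79 + 1.81]·559.5 = 1.88e+04 Pa.
Pumping power P = QΔP = 0.00419·1.88e+04 = 78.77 W = 78.8 W.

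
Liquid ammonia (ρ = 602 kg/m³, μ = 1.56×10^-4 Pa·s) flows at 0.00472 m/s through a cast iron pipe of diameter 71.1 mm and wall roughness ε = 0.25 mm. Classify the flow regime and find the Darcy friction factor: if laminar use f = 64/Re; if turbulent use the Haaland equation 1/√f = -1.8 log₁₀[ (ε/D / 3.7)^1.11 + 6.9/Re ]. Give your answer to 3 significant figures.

f ≈ 0.0494

Re = ρVD/μ = 602·0.00472·0.0711/0.000156 = 1295.
Re < 2300 → laminar, so f = 64/Re = 0.04942 (roughness is irrelevant in laminar flow).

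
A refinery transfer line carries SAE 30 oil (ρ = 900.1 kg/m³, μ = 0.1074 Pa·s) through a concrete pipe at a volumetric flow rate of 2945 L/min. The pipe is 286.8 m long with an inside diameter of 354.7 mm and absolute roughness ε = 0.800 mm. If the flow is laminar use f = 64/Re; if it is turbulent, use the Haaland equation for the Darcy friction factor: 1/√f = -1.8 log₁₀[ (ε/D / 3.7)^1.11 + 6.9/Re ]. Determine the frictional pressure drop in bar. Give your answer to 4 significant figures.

ΔP ≈ 0.03892 bar

Q = 2945 L/min = 2945/60000 = 0.04908 m³/s.
Cross-sectional area A = πD²/4 = π(0.3547)²/4 = 0.09881 m²; mean velocity V = Q/A = 0.04908/0.09881 = 0.4967 m/s.
Reynolds number Re = ρVD/μ = 900.1 · 0.4967 · 0.3547 / 0.107 = 1477.
Re < 2300 → laminar flow, so f = 64/Re = 64/1477 = 0.04334 (the turbulent correlation is not needed).
Darcy-Weisbach: ΔP = f(L/D)(ρV²/2) = 0.04334·(286.8/0.3547)·(900.1·0.4967²/2) = 0.04334·808.6·111 = 3892 Pa.
ΔP = 3892 Pa = 0.03892 bar.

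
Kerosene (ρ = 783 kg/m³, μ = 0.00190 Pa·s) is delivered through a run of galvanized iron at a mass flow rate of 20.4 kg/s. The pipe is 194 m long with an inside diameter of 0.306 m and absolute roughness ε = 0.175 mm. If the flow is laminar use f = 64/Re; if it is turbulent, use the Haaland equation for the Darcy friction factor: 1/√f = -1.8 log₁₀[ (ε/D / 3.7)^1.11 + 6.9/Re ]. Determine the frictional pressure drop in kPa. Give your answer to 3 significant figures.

A = πD²/4 = π(0.306)²/4 = 0.07354 m²; mean velocity V = ṁ/(ρA) = 20.4/(783 · 0.07354) = 0.3543 m/s.
Reynolds number Re = ρVD/μ = 783 · 0.3543 · 0.306 / 0.0019 = 4.468e+04.
Re > 4000 → turbulent. Relative roughness ε/D = 0.000175/0.306 = 0.000572. Haaland: 1/√f = -1.8 log₁₀[(0.000572/3.7)^1.11 + 6.9/4.468e+04] = -1.8 log₁₀[5.89e-05 + 0.000154] = 6.608, so f = 0.0229.
Darcy-Weisbach: ΔP = f(L/D)(ρV²/2) = 0.0229·(194/0.306)·(783·0.3543²/2) = 0.0229·634·49.14 = 713.5 Pa.
ΔP = 713.5 Pa = 0.713 kPa.

ΔP ≈ 0.713 kPa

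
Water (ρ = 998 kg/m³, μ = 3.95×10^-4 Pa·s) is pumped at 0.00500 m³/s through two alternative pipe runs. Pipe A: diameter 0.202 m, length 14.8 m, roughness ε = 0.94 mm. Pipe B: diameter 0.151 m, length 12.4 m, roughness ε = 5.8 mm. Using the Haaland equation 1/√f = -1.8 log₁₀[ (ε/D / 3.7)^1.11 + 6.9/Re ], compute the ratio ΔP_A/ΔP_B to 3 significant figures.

Pipe A: V = Q/A = 0.005/0.03205 = 0.156 m/s; Re = 7.963e+04; ε/D = 0.00465; Haaland → f = 0.03089; ΔP_A = f(L/D)(ρV²/2) = 27.49 Pa.
Pipe B: V = Q/A = 0.005/0.01791 = 0.2792 m/s; Re = 1.065e+05; ε/D = 0.0384; Haaland → f = 0.06391; ΔP_B = f(L/D)(ρV²/2) = 204.2 Pa.
ΔP_A/ΔP_B = 27.49/204.2 = 0.135.

ΔP_A/ΔP_B ≈ 0.135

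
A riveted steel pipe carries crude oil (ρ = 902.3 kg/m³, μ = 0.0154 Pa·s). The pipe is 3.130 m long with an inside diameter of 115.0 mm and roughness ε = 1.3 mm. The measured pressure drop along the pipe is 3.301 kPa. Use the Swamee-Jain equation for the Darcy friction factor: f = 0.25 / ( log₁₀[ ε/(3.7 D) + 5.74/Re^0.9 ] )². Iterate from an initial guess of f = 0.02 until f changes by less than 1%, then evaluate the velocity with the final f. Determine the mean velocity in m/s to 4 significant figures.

Rearranging Darcy-Weisbach: V = √(2·ΔP·D/(f·L·ρ)). With ε/D = 0.0013/0.115 = 0.0113, iterate starting from f = 0.02:
  f = 0.02 → V = √(2·3301·0.115/(0.02·3.13·902.3)) = 3.666 m/s; Re = ρVD/μ = 2.47e+04; f → 0.04225
  f = 0.04225 → V = 2.522 m/s; Re = 1.7e+04; f → 0.04328
  f = 0.04328 → V = 2.492 m/s; Re = 1.679e+04; f → 0.04332
Converged (Δf/f < 1%). With the final f = 0.04332: V = √(2·3301·0.115/(0.04332·3.13·902.3)) = 2.491 m/s.

V ≈ 2.491 m/s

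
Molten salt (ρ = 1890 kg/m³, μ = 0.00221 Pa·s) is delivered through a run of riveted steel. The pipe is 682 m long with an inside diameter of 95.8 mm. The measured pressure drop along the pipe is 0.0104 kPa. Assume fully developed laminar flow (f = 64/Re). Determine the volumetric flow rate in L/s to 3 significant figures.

Q ≈ 0.0143 L/s

For laminar flow, f = 64/Re with Re = ρVD/μ, so Darcy-Weisbach reduces to ΔP = 32μLV/D². Solving for V: V = ΔP·D²/(32μL) = 10.4·(0.0958)²/(32·0.00221·682) = 0.001979 m/s.
Check: Re = ρVD/μ = 1890·0.001979·0.0958/0.00221 = 162.1 < 2300, so the laminar assumption holds.
Q = V·A = 0.001979·(π/4·0.0958²) = 1.426e-05 m³/s = 0.0143 L/s.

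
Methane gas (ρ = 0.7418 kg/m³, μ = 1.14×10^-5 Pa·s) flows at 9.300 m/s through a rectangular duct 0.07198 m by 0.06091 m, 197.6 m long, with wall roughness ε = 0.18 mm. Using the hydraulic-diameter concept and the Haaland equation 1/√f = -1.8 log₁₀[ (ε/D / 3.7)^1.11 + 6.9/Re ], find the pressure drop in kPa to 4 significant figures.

Hydraulic diameter D_h = 4A/P = 4·(0.07198·0.06091)/(2·(0.07198+0.06091)) = 0.01754/0.2658 = 0.06598 m.
Re = ρVD_h/μ = 0.7418·9.3·0.06598/1.14e-05 = 3.993e+04.
ε/D_h = 0.00018/0.06598 = 0.00273; Haaland gives 1/√f = -1.8 log₁₀[0.000333+0.000173] = 5.932, so f = 0.02842.
ΔP = f(L/D_h)(ρV²/2) = 0.02842·197.6/0.06598·32.08 = 2730 Pa.
ΔP = 2.730 kPa.

ΔP ≈ 2.730 kPa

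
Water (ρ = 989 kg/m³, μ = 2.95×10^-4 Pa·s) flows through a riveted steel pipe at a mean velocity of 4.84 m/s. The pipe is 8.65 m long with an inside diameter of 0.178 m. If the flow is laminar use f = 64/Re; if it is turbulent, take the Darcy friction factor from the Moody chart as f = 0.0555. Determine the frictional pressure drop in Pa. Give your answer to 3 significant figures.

ΔP ≈ 31200 Pa

Reynolds number Re = ρVD/μ = 989 · 4.84 · 0.178 / 0.000295 = 2.888e+06.
Re > 4000 → turbulent; use the Moody-chart value f = 0.0555.
Darcy-Weisbach: ΔP = f(L/D)(ρV²/2) = 0.0555·(8.65/0.178)·(989·4.84²/2) = 0.0555·48.6·1.158e+04 = 3.124e+04 Pa.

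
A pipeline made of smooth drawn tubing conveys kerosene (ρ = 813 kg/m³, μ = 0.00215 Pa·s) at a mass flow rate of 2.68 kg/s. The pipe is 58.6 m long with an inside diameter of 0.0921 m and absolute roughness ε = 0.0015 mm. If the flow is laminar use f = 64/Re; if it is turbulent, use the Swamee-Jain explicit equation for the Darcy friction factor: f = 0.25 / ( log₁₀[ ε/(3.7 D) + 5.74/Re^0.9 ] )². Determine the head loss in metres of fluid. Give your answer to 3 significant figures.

h_f ≈ 0.213 m

A = πD²/4 = π(0.0921)²/4 = 0.006662 m²; mean velocity V = ṁ/(ρA) = 2.68/(813 · 0.006662) = 0.4948 m/s.
Reynolds number Re = ρVD/μ = 813 · 0.4948 · 0.0921 / 0.00215 = 1.723e+04.
Re > 4000 → turbulent. Relative roughness ε/D = 1.5e-06/0.0921 = 1.63e-05. Swamee-Jain: f = 0.25/(log₁₀[1.63e-05/3.7 + 5.74/1.723e+04^0.9])² = 0.25/(log₁₀[4.4e-06 + 0.000883])² = 0.25/(-3.052)² = 0.02685.
Darcy-Weisbach: ΔP = f(L/D)(ρV²/2) = 0.02685·(58.6/0.0921)·(813·0.4948²/2) = 0.02685·636.3·99.52 = 1700 Pa.
Head loss h_f = ΔP/(ρg) = 1700/(813·9.81) = 0.213 m.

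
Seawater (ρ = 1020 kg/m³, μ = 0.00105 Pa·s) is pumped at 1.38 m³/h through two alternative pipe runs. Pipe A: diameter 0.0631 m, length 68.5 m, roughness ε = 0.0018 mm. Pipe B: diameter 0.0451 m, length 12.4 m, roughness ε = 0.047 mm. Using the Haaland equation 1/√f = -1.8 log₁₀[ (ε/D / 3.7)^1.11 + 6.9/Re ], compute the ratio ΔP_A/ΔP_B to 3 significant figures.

ΔP_A/ΔP_B ≈ 1.08

Pipe A: V = Q/A = 0.0003833/0.003127 = 0.1226 m/s; Re = 7514; ε/D = 2.85e-05; Haaland → f = 0.03348; ΔP_A = f(L/D)(ρV²/2) = 278.6 Pa.
Pipe B: V = Q/A = 0.0003833/0.001598 = 0.24 m/s; Re = 1.051e+04; ε/D = 0.00104; Haaland → f = 0.03185; ΔP_B = f(L/D)(ρV²/2) = 257.1 Pa.
ΔP_A/ΔP_B = 278.6/257.1 = 1.08.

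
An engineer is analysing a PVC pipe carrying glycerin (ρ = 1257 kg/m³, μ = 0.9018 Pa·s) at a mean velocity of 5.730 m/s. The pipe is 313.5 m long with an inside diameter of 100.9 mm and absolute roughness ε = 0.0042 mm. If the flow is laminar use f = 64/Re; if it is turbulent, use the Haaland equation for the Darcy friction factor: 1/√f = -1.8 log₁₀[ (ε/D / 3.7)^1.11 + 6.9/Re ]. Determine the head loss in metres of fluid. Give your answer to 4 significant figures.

h_f ≈ 412.9 m

Reynolds number Re = ρVD/μ = 1257 · 5.73 · 0.1009 / 0.902 = 805.9.
Re < 2300 → laminar flow, so f = 64/Re = 64/805.9 = 0.07942 (the turbulent correlation is not needed).
Darcy-Weisbach: ΔP = f(L/D)(ρV²/2) = 0.07942·(313.5/0.1009)·(1257·5.73²/2) = 0.07942·3107·2.064e+04 = 5.092e+06 Pa.
Head loss h_f = ΔP/(ρg) = 5.092e+06/(1257·9.81) = 412.9 m.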